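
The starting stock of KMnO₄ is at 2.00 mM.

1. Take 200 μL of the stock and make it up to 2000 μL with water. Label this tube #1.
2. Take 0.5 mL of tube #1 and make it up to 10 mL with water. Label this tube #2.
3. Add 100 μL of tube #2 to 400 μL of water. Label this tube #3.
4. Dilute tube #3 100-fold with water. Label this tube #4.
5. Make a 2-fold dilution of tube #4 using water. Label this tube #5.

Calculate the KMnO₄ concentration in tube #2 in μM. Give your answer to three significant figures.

Step 1: 200 μL brought to 2000 μL → factor 2000/200 = 10
Step 2: 0.5 mL brought to 10 mL → factor 10/0.5 = 20
Dilution factor through tube #2 = 10 × 20 = 200
[tube #2] = 2.00 mM / 200 = 0.01000 mM = 10.0 μM

10.0 μM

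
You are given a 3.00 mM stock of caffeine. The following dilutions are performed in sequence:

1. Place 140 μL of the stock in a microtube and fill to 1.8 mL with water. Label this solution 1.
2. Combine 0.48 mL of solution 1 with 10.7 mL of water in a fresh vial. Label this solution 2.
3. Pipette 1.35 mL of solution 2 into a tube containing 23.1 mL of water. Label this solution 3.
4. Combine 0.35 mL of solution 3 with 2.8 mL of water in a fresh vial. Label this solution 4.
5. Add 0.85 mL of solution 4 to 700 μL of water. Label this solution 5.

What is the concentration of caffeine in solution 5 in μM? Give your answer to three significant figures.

0.0337 μM

Step 1: 140 μL brought to 1.8 mL → factor 1800/140 = 12.857
Step 2: 0.48 mL + 10.7 mL = 11.18 mL total → factor 11.18/0.48 = 23.292
Step 3: 1.35 mL + 23.1 mL = 24.45 mL total → factor 24.45/1.35 = 18.111
Step 4: 0.35 mL + 2.8 mL = 3.15 mL total → factor 3.15/0.35 = 9
Step 5: 0.85 mL + 700 μL = 1.55 mL total → factor 1.55/0.85 = 1.8235
Overall dilution factor = 12.857 × 23.292 × 18.111 × 9 × 1.8235 = 89011
Final = 3.00 mM / 89011 = 3.370 × 10^-5 mM = 0.0337 μM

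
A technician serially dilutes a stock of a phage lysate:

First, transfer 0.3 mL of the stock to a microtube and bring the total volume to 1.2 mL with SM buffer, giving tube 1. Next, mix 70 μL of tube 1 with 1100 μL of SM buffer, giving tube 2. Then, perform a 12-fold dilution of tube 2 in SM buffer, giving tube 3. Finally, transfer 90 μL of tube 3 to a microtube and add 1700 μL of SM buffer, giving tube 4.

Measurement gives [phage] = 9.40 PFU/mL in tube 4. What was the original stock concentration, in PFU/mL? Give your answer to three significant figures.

Step 1: 0.3 mL brought to 1.2 mL → factor 1.2/0.3 = 4
Step 2: 70 μL + 1100 μL = 1170 μL total → factor 1170/70 = 16.714
Step 3: 12-fold → factor 12
Step 4: 90 μL + 1700 μL = 1790 μL total → factor 1790/90 = 19.889
Overall dilution factor = 4 × 16.714 × 12 × 19.889 = 15957
Stock = 9.40 PFU/mL × 15957 = 1.50 × 10^5 PFU/mL

1.50 × 10^5 PFU/mL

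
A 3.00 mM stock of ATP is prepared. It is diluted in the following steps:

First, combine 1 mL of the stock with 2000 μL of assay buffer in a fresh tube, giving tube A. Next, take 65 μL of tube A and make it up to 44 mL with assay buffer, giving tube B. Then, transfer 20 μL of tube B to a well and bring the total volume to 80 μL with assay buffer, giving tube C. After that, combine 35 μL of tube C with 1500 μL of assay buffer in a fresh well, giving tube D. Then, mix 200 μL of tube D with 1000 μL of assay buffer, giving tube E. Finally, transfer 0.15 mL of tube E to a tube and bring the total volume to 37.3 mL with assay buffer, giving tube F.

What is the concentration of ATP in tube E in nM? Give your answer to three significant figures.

1.40 nM

Step 1: 1 mL + 2000 μL = 3 mL total → factor 3/1 = 3
Step 2: 65 μL brought to 44 mL → factor 44000/65 = 676.92
Step 3: 20 μL brought to 80 μL → factor 80/20 = 4
Step 4: 35 μL + 1500 μL = 1535 μL total → factor 1535/35 = 43.857
Step 5: 200 μL + 1000 μL = 1200 μL total → factor 1200/200 = 6
Dilution factor through tube E = 3 × 676.92 × 4 × 43.857 × 6 = 2.1375 × 10^6
[tube E] = 3.00 mM / 2.1375 × 10^6 = 1.403 × 10^-6 mM = 1.40 nM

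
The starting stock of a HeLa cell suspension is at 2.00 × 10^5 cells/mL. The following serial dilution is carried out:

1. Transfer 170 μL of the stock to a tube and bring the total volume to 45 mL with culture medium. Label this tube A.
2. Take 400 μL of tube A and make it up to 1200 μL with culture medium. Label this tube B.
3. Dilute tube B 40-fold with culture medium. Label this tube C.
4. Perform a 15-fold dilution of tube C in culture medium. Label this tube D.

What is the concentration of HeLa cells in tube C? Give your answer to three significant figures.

Step 1: 170 μL brought to 45 mL → factor 45000/170 = 264.71
Step 2: 400 μL brought to 1200 μL → factor 1200/400 = 3
Step 3: 40-fold → factor 40
Dilution factor through tube C = 264.71 × 3 × 40 = 31765
[tube C] = 2.00 × 10^5 cells/mL / 31765 = 6.30 cells/mL

6.30 cells/mL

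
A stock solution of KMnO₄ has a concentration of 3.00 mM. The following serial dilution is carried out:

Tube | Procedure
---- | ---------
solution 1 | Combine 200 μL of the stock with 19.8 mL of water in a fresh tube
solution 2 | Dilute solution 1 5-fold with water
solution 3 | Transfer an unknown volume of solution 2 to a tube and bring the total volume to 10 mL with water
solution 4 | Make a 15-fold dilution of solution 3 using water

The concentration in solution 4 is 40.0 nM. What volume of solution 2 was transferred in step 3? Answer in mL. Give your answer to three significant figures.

1.00 mL

Step 1: 200 μL + 19.8 mL = 20000 μL total → factor 20000/200 = 100
Step 2: 5-fold → factor 5
Step 3: v brought to 10 mL → factor = 10 mL/v
Step 4: 15-fold → factor 15
Product of known-step factors = 7500
Overall factor = 3.00 mM / (40.0 nM) = 75000
Step-3 factor = 75000 / 7500 = 10
v = 10 mL / 10 = 1.00 mL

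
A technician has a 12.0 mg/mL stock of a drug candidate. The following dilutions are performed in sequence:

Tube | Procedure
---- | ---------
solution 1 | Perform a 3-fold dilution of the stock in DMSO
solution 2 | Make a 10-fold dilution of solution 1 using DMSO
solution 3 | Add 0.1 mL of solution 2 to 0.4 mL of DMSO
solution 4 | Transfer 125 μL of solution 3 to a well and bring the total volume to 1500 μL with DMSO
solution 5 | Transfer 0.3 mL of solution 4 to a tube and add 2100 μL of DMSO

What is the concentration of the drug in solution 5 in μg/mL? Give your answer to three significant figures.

0.833 μg/mL

Step 1: 3-fold → factor 3
Step 2: 10-fold → factor 10
Step 3: 0.1 mL + 0.4 mL = 0.5 mL total → factor 0.5/0.1 = 5
Step 4: 125 μL brought to 1500 μL → factor 1500/125 = 12
Step 5: 0.3 mL + 2100 μL = 2.4 mL total → factor 2.4/0.3 = 8
Overall dilution factor = 3 × 10 × 5 × 12 × 8 = 14400
Final = 12.0 mg/mL / 14400 = 0.0008333 mg/mL = 0.833 μg/mL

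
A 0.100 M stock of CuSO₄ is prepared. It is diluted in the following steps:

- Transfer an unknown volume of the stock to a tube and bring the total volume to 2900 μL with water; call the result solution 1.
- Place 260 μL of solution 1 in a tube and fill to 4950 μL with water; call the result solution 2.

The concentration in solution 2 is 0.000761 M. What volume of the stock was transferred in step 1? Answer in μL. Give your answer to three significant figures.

Step 1: v brought to 2900 μL → factor = 2900 μL/v
Step 2: 260 μL brought to 4950 μL → factor 4950/260 = 19.038
Product of known-step factors = 19.038
Overall factor = 0.100 M / (0.000761 M) = 131.41
Step-1 factor = 131.41 / 19.038 = 6.9021
v = 2900 μL / 6.9021 = 420 μL

420 μL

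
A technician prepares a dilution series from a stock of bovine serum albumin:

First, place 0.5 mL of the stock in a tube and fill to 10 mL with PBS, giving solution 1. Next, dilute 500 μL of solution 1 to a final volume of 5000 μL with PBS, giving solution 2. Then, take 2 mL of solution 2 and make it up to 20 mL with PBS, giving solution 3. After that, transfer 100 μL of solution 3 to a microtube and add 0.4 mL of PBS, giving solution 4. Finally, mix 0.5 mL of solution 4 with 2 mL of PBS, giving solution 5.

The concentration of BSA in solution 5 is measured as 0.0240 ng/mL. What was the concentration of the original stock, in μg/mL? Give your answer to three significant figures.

Step 1: 0.5 mL brought to 10 mL → factor 10/0.5 = 20
Step 2: 500 μL brought to 5000 μL → factor 5000/500 = 10
Step 3: 2 mL brought to 20 mL → factor 20/2 = 10
Step 4: 100 μL + 0.4 mL = 500 μL total → factor 500/100 = 5
Step 5: 0.5 mL + 2 mL = 2.5 mL total → factor 2.5/0.5 = 5
Overall dilution factor = 20 × 10 × 10 × 5 × 5 = 50000
Stock = 0.0240 ng/mL × 50000 = 1200 ng/mL = 1.20 μg/mL

1.20 μg/mL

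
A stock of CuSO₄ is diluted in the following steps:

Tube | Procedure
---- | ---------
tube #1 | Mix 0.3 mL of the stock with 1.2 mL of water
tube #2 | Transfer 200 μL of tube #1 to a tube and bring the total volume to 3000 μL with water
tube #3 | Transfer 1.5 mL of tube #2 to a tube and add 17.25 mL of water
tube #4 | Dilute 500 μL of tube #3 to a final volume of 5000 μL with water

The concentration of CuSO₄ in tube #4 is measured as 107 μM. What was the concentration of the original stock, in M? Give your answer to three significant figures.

1.00 M

Step 1: 0.3 mL + 1.2 mL = 1.5 mL total → factor 1.5/0.3 = 5
Step 2: 200 μL brought to 3000 μL → factor 3000/200 = 15
Step 3: 1.5 mL + 17.25 mL = 18.75 mL total → factor 18.75/1.5 = 12.5
Step 4: 500 μL brought to 5000 μL → factor 5000/500 = 10
Overall dilution factor = 5 × 15 × 12.5 × 10 = 9375
Stock = 107 μM × 9375 = 1.003 × 10^6 μM = 1.00 M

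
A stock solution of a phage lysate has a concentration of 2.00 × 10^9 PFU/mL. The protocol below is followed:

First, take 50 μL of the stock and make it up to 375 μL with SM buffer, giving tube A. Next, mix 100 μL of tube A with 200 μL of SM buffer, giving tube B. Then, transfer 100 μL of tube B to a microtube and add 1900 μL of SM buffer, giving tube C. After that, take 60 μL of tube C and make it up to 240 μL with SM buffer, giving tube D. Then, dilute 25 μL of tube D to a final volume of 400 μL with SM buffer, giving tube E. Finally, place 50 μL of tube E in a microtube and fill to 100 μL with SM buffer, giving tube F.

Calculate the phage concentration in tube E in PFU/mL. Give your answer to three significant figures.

Step 1: 50 μL brought to 375 μL → factor 375/50 = 7.5
Step 2: 100 μL + 200 μL = 300 μL total → factor 300/100 = 3
Step 3: 100 μL + 1900 μL = 2000 μL total → factor 2000/100 = 20
Step 4: 60 μL brought to 240 μL → factor 240/60 = 4
Step 5: 25 μL brought to 400 μL → factor 400/25 = 16
Dilution factor through tube E = 7.5 × 3 × 20 × 4 × 16 = 28800
[tube E] = 2.00 × 10^9 PFU/mL / 28800 = 6.94 × 10^4 PFU/mL

6.94 × 10^4 PFU/mL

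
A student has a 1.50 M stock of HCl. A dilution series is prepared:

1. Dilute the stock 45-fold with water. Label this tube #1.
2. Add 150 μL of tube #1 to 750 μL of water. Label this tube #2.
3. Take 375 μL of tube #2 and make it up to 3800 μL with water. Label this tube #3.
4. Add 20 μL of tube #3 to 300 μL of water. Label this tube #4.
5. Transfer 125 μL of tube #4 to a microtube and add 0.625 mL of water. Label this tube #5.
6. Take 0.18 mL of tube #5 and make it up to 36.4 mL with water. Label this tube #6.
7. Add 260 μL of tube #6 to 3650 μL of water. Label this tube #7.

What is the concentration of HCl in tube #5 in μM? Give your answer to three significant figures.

5.71 μM

Step 1: 45-fold → factor 45
Step 2: 150 μL + 750 μL = 900 μL total → factor 900/150 = 6
Step 3: 375 μL brought to 3800 μL → factor 3800/375 = 10.133
Step 4: 20 μL + 300 μL = 320 μL total → factor 320/20 = 16
Step 5: 125 μL + 0.625 mL = 750 μL total → factor 750/125 = 6
Dilution factor through tube #5 = 45 × 6 × 10.133 × 16 × 6 = 2.6266 × 10^5
[tube #5] = 1.50 M / 2.6266 × 10^5 = 5.711 × 10^-6 M = 5.71 μM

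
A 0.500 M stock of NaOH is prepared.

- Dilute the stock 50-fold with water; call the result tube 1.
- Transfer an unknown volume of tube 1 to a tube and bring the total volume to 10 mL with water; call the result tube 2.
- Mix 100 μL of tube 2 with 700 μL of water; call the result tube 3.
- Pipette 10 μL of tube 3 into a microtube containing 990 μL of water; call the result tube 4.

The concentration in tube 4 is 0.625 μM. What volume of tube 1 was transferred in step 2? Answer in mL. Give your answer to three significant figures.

Step 1: 50-fold → factor 50
Step 2: v brought to 10 mL → factor = 10 mL/v
Step 3: 100 μL + 700 μL = 800 μL total → factor 800/100 = 8
Step 4: 10 μL + 990 μL = 1000 μL total → factor 1000/10 = 100
Product of known-step factors = 40000
Overall factor = 0.500 M / (0.625 μM) = 8 × 10^5
Step-2 factor = 8 × 10^5 / 40000 = 20
v = 10 mL / 20 = 0.500 mL

0.500 mL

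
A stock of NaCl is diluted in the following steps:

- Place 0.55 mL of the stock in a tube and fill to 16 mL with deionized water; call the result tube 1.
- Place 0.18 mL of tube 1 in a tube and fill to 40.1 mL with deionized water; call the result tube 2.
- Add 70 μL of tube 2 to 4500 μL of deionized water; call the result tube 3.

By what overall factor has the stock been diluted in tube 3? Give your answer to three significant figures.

4.23 × 10^5

Step 1: 0.55 mL brought to 16 mL → factor 16/0.55 = 29.091
Step 2: 0.18 mL brought to 40.1 mL → factor 40.1/0.18 = 222.78
Step 3: 70 μL + 4500 μL = 4570 μL total → factor 4570/70 = 65.286
Overall dilution factor = 29.091 × 222.78 × 65.286 = 4.231 × 10^5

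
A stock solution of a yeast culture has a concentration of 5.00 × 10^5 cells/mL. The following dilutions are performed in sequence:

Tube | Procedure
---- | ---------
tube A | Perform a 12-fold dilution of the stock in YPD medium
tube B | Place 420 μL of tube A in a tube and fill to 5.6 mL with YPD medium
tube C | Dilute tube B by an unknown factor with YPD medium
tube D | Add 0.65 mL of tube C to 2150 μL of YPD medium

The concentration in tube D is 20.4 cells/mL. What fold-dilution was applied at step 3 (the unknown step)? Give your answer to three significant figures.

35.6-fold

Step 1: 12-fold → factor 12
Step 2: 420 μL brought to 5.6 mL → factor 5600/420 = 13.333
Step 3: unknown factor x
Step 4: 0.65 mL + 2150 μL = 2.8 mL total → factor 2.8/0.65 = 4.3077
Product of known-step factors = 689.23
Overall factor = 5.00 × 10^5 cells/mL / (20.4 cells/mL) = 24510
x = 24510 / 689.23 = 35.6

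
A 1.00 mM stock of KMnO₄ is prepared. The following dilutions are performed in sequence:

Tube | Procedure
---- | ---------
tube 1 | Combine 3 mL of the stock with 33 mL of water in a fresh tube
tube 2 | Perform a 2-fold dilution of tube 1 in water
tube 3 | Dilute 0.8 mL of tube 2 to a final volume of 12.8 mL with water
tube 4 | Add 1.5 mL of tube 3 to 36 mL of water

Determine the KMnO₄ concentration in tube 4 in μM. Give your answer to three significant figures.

0.104 μM

Step 1: 3 mL + 33 mL = 36 mL total → factor 36/3 = 12
Step 2: 2-fold → factor 2
Step 3: 0.8 mL brought to 12.8 mL → factor 12.8/0.8 = 16
Step 4: 1.5 mL + 36 mL = 37.5 mL total → factor 37.5/1.5 = 25
Overall dilution factor = 12 × 2 × 16 × 25 = 9600
Final = 1.00 mM / 9600 = 0.0001042 mM = 0.104 μM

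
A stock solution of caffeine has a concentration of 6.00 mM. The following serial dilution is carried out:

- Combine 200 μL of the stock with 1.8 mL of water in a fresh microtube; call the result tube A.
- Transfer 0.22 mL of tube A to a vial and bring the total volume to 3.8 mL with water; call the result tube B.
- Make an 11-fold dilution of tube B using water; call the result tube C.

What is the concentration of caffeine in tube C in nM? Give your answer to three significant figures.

3.16 × 10^3 nM

Step 1: 200 μL + 1.8 mL = 2000 μL total → factor 2000/200 = 10
Step 2: 0.22 mL brought to 3.8 mL → factor 3.8/0.22 = 17.273
Step 3: 11-fold → factor 11
Overall dilution factor = 10 × 17.273 × 11 = 1900
Final = 6.00 mM / 1900 = 0.003158 mM = 3.16 × 10^3 nM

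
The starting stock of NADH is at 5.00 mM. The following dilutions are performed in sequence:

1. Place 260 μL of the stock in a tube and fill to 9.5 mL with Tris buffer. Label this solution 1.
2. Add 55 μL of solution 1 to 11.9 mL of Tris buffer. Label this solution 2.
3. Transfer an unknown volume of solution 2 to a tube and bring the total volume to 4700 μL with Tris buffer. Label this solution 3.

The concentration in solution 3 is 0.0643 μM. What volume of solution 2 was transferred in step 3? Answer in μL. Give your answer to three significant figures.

Step 1: 260 μL brought to 9.5 mL → factor 9500/260 = 36.538
Step 2: 55 μL + 11.9 mL = 11955 μL total → factor 11955/55 = 217.36
Step 3: v brought to 4700 μL → factor = 4700 μL/v
Product of known-step factors = 7942.1
Overall factor = 5.00 mM / (0.0643 μM) = 77760
Step-3 factor = 77760 / 7942.1 = 9.7909
v = 4700 μL / 9.7909 = 480 μL

480 μL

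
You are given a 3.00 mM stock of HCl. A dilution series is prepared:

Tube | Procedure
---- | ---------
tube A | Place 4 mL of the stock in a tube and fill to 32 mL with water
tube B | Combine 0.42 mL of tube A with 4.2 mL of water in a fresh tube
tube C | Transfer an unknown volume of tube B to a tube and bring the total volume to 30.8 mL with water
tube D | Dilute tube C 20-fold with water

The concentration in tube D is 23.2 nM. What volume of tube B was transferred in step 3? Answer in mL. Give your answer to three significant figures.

Step 1: 4 mL brought to 32 mL → factor 32/4 = 8
Step 2: 0.42 mL + 4.2 mL = 4.62 mL total → factor 4.62/0.42 = 11
Step 3: v brought to 30.8 mL → factor = 30.8 mL/v
Step 4: 20-fold → factor 20
Product of known-step factors = 1760
Overall factor = 3.00 mM / (23.2 nM) = 1.2931 × 10^5
Step-3 factor = 1.2931 × 10^5 / 1760 = 73.472
v = 30.8 mL / 73.472 = 0.419 mL

0.419 mL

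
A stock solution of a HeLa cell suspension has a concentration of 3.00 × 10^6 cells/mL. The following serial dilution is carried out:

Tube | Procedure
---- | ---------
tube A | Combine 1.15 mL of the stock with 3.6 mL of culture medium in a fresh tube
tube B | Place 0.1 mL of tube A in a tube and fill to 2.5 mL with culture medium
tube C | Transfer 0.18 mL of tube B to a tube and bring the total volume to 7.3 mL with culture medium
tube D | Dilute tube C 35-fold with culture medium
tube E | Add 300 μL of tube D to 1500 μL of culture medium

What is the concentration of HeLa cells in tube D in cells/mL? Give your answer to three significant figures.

20.5 cells/mL

Step 1: 1.15 mL + 3.6 mL = 4.75 mL total → factor 4.75/1.15 = 4.1304
Step 2: 0.1 mL brought to 2.5 mL → factor 2.5/0.1 = 25
Step 3: 0.18 mL brought to 7.3 mL → factor 7.3/0.18 = 40.556
Step 4: 35-fold → factor 35
Dilution factor through tube D = 4.1304 × 25 × 40.556 × 35 = 1.4657 × 10^5
[tube D] = 3.00 × 10^6 cells/mL / 1.4657 × 10^5 = 20.5 cells/mL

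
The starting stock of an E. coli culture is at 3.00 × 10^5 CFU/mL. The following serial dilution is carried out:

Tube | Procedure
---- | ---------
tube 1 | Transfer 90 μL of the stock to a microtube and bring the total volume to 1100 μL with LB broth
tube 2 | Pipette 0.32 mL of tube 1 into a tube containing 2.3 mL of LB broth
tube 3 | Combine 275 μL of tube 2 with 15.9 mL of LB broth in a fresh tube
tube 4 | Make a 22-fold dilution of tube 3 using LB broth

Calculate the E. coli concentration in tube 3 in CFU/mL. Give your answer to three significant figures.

Step 1: 90 μL brought to 1100 μL → factor 1100/90 = 12.222
Step 2: 0.32 mL + 2.3 mL = 2.62 mL total → factor 2.62/0.32 = 8.1875
Step 3: 275 μL + 15.9 mL = 16175 μL total → factor 16175/275 = 58.818
Dilution factor through tube 3 = 12.222 × 8.1875 × 58.818 = 5885.9
[tube 3] = 3.00 × 10^5 CFU/mL / 5885.9 = 51.0 CFU/mL

51.0 CFU/mL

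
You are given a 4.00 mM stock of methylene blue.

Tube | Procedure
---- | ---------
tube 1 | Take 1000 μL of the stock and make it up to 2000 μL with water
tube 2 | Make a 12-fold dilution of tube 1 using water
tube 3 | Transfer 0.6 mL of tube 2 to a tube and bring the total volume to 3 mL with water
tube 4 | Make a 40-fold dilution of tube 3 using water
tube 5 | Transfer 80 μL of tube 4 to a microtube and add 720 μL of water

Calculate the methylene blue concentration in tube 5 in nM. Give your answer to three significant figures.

Step 1: 1000 μL brought to 2000 μL → factor 2000/1000 = 2
Step 2: 12-fold → factor 12
Step 3: 0.6 mL brought to 3 mL → factor 3/0.6 = 5
Step 4: 40-fold → factor 40
Step 5: 80 μL + 720 μL = 800 μL total → factor 800/80 = 10
Dilution factor through tube 5 = 2 × 12 × 5 × 40 × 10 = 48000
[tube 5] = 4.00 mM / 48000 = 8.333 × 10^-5 mM = 83.3 nM

83.3 nM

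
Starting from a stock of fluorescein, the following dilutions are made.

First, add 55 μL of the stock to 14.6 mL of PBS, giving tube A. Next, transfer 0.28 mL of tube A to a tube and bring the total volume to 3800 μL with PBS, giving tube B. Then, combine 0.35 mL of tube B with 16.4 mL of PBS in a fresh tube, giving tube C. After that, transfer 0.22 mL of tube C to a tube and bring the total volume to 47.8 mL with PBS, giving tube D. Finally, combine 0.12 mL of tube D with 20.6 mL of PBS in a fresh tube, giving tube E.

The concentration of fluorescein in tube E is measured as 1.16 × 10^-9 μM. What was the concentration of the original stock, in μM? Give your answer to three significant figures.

Step 1: 55 μL + 14.6 mL = 14655 μL total → factor 14655/55 = 266.45
Step 2: 0.28 mL brought to 3800 μL → factor 3.8/0.28 = 13.571
Step 3: 0.35 mL + 16.4 mL = 16.75 mL total → factor 16.75/0.35 = 47.857
Step 4: 0.22 mL brought to 47.8 mL → factor 47.8/0.22 = 217.27
Step 5: 0.12 mL + 20.6 mL = 20.72 mL total → factor 20.72/0.12 = 172.67
Overall dilution factor = 266.45 × 13.571 × 47.857 × 217.27 × 172.67 = 6.4925 × 10^9
Stock = 1.16 × 10^-9 μM × 6.4925 × 10^9 = 7.53 μM

7.53 μM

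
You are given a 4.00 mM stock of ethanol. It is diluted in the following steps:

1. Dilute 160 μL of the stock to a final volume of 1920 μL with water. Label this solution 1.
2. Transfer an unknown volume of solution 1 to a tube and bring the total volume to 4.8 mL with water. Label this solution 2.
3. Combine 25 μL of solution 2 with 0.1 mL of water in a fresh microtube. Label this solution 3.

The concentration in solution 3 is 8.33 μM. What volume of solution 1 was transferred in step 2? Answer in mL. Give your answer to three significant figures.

0.600 mL

Step 1: 160 μL brought to 1920 μL → factor 1920/160 = 12
Step 2: v brought to 4.8 mL → factor = 4.8 mL/v
Step 3: 25 μL + 0.1 mL = 125 μL total → factor 125/25 = 5
Product of known-step factors = 60
Overall factor = 4.00 mM / (8.33 μM) = 480.19
Step-2 factor = 480.19 / 60 = 8.0032
v = 4.8 mL / 8.0032 = 0.600 mL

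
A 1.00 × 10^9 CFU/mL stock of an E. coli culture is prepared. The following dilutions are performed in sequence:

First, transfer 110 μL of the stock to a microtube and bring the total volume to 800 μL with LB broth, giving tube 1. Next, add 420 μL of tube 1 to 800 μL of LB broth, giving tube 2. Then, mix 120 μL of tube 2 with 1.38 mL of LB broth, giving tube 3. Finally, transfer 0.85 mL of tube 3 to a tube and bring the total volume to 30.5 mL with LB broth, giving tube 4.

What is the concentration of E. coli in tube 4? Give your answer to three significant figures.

Step 1: 110 μL brought to 800 μL → factor 800/110 = 7.2727
Step 2: 420 μL + 800 μL = 1220 μL total → factor 1220/420 = 2.9048
Step 3: 120 μL + 1.38 mL = 1500 μL total → factor 1500/120 = 12.5
Step 4: 0.85 mL brought to 30.5 mL → factor 30.5/0.85 = 35.882
Overall dilution factor = 7.2727 × 2.9048 × 12.5 × 35.882 = 9475.4
Final = 1.00 × 10^9 CFU/mL / 9475.4 = 1.06 × 10^5 CFU/mL

1.06 × 10^5 CFU/mL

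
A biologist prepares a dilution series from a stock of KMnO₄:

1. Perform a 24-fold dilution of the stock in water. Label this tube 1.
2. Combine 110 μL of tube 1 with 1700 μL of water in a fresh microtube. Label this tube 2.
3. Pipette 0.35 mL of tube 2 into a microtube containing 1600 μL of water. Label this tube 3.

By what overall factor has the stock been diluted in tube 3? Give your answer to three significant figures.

Step 1: 24-fold → factor 24
Step 2: 110 μL + 1700 μL = 1810 μL total → factor 1810/110 = 16.455
Step 3: 0.35 mL + 1600 μL = 1.95 mL total → factor 1.95/0.35 = 5.5714
Overall dilution factor = 24 × 16.455 × 5.5714 = 2200.2

2.20 × 10^3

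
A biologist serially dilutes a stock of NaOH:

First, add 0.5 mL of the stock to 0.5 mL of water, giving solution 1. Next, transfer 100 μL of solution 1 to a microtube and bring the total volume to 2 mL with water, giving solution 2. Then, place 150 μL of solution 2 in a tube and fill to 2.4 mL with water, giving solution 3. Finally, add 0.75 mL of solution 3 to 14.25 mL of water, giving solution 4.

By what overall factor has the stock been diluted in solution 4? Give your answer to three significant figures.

1.28 × 10^4

Step 1: 0.5 mL + 0.5 mL = 1 mL total → factor 1/0.5 = 2
Step 2: 100 μL brought to 2 mL → factor 2000/100 = 20
Step 3: 150 μL brought to 2.4 mL → factor 2400/150 = 16
Step 4: 0.75 mL + 14.25 mL = 15 mL total → factor 15/0.75 = 20
Overall dilution factor = 2 × 20 × 16 × 20 = 12800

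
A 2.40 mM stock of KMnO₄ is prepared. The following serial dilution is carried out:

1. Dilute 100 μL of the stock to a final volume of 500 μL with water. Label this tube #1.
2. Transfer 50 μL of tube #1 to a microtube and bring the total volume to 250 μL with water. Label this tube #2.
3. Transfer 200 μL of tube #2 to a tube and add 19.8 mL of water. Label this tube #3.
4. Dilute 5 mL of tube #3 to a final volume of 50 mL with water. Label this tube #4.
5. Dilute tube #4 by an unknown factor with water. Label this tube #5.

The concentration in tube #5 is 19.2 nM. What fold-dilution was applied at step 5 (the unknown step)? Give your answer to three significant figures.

Step 1: 100 μL brought to 500 μL → factor 500/100 = 5
Step 2: 50 μL brought to 250 μL → factor 250/50 = 5
Step 3: 200 μL + 19.8 mL = 20000 μL total → factor 20000/200 = 100
Step 4: 5 mL brought to 50 mL → factor 50/5 = 10
Step 5: unknown factor x
Product of known-step factors = 25000
Overall factor = 2.40 mM / (19.2 nM) = 1.25 × 10^5
x = 1.25 × 10^5 / 25000 = 5.00

5.00-fold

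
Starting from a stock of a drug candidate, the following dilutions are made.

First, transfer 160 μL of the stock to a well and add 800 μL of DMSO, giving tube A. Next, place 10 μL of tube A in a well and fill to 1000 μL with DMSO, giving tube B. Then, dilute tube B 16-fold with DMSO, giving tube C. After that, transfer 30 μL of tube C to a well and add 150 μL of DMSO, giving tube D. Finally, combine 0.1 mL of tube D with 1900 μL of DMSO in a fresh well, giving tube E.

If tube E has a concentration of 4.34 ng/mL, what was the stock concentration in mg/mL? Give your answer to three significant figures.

5.00 mg/mL

Step 1: 160 μL + 800 μL = 960 μL total → factor 960/160 = 6
Step 2: 10 μL brought to 1000 μL → factor 1000/10 = 100
Step 3: 16-fold → factor 16
Step 4: 30 μL + 150 μL = 180 μL total → factor 180/30 = 6
Step 5: 0.1 mL + 1900 μL = 2 mL total → factor 2/0.1 = 20
Overall dilution factor = 6 × 100 × 16 × 6 × 20 = 1.152 × 10^6
Stock = 4.34 ng/mL × 1.152 × 10^6 = 5.000 × 10^6 ng/mL = 5.00 mg/mL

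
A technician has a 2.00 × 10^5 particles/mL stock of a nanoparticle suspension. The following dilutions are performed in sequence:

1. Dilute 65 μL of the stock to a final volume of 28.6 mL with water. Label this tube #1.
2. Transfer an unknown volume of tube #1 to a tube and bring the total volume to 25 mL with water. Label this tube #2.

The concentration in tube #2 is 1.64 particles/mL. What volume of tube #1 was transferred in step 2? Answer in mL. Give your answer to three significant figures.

Step 1: 65 μL brought to 28.6 mL → factor 28600/65 = 440
Step 2: v brought to 25 mL → factor = 25 mL/v
Product of known-step factors = 440
Overall factor = 2.00 × 10^5 particles/mL / (1.64 particles/mL) = 1.2195 × 10^5
Step-2 factor = 1.2195 × 10^5 / 440 = 277.16
v = 25 mL / 277.16 = 0.0902 mL

0.0902 mL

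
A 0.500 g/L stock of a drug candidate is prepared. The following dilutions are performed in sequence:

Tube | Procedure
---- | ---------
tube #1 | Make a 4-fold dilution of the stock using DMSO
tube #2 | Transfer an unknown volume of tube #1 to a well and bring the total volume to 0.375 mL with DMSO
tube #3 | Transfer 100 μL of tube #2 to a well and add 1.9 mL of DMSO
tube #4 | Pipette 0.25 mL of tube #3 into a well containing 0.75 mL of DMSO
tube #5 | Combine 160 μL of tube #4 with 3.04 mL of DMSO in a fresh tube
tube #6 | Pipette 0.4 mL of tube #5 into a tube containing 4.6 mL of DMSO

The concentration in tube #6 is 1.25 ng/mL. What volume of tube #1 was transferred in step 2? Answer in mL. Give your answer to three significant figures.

0.0750 mL

Step 1: 4-fold → factor 4
Step 2: v brought to 0.375 mL → factor = 0.375 mL/v
Step 3: 100 μL + 1.9 mL = 2000 μL total → factor 2000/100 = 20
Step 4: 0.25 mL + 0.75 mL = 1 mL total → factor 1/0.25 = 4
Step 5: 160 μL + 3.04 mL = 3200 μL total → factor 3200/160 = 20
Step 6: 0.4 mL + 4.6 mL = 5 mL total → factor 5/0.4 = 12.5
Product of known-step factors = 80000
Overall factor = 0.500 g/L / (1.25 ng/mL) = 4 × 10^5
Step-2 factor = 4 × 10^5 / 80000 = 5
v = 0.375 mL / 5 = 0.0750 mL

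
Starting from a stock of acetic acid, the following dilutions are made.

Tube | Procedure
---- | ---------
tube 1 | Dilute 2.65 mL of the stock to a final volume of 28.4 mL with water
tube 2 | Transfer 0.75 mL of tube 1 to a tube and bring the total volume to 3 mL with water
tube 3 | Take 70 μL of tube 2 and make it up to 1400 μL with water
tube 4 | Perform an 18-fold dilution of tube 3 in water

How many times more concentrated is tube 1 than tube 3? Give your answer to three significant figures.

80.0

Step 1: 2.65 mL brought to 28.4 mL → factor 28.4/2.65 = 10.717
Step 2: 0.75 mL brought to 3 mL → factor 3/0.75 = 4
Step 3: 70 μL brought to 1400 μL → factor 1400/70 = 20
Dilution factor to tube 1 = 10.717; to tube 3 = 857.36
[tube 1]/[tube 3] = (factor to tube 3)/(factor to tube 1) = 857.36/10.717 = 80.0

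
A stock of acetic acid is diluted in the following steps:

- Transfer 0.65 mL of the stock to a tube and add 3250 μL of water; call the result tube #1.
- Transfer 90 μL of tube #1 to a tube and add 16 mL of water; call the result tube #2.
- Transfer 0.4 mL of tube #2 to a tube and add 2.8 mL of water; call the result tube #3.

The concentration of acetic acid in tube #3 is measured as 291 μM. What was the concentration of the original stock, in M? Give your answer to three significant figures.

2.50 M

Step 1: 0.65 mL + 3250 μL = 3.9 mL total → factor 3.9/0.65 = 6
Step 2: 90 μL + 16 mL = 16090 μL total → factor 16090/90 = 178.78
Step 3: 0.4 mL + 2.8 mL = 3.2 mL total → factor 3.2/0.4 = 8
Overall dilution factor = 6 × 178.78 × 8 = 8581.3
Stock = 291 μM × 8581.3 = 2.497 × 10^6 μM = 2.50 M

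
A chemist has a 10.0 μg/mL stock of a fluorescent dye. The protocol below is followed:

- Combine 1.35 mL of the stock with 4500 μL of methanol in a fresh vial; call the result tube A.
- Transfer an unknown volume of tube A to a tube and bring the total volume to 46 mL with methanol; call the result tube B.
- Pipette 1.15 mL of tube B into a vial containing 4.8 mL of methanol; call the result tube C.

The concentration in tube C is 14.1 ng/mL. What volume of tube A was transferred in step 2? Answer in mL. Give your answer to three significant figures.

Step 1: 1.35 mL + 4500 μL = 5.85 mL total → factor 5.85/1.35 = 4.3333
Step 2: v brought to 46 mL → factor = 46 mL/v
Step 3: 1.15 mL + 4.8 mL = 5.95 mL total → factor 5.95/1.15 = 5.1739
Product of known-step factors = 22.42
Overall factor = 10.0 μg/mL / (14.1 ng/mL) = 709.22
Step-2 factor = 709.22 / 22.42 = 31.633
v = 46 mL / 31.633 = 1.45 mL

1.45 mL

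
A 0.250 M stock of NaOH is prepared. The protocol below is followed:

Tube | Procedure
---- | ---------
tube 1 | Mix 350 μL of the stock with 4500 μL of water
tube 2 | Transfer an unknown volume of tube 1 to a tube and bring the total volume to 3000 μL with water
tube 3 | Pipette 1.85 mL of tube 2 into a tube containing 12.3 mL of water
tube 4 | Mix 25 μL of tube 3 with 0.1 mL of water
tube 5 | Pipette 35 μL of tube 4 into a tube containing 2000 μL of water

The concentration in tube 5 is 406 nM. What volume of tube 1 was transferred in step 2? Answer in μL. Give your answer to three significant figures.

Step 1: 350 μL + 4500 μL = 4850 μL total → factor 4850/350 = 13.857
Step 2: v brought to 3000 μL → factor = 3000 μL/v
Step 3: 1.85 mL + 12.3 mL = 14.15 mL total → factor 14.15/1.85 = 7.6486
Step 4: 25 μL + 0.1 mL = 125 μL total → factor 125/25 = 5
Step 5: 35 μL + 2000 μL = 2035 μL total → factor 2035/35 = 58.143
Product of known-step factors = 30812
Overall factor = 0.250 M / (406 nM) = 6.1576 × 10^5
Step-2 factor = 6.1576 × 10^5 / 30812 = 19.984
v = 3000 μL / 19.984 = 150 μL

150 μL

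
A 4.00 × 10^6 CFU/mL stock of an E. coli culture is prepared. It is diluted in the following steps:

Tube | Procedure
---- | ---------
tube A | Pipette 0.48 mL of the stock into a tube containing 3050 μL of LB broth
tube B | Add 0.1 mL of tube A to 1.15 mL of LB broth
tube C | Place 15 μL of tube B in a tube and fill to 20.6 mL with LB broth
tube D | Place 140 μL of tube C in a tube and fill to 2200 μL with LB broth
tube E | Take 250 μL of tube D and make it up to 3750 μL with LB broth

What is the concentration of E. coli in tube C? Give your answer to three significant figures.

Step 1: 0.48 mL + 3050 μL = 3.53 mL total → factor 3.53/0.48 = 7.3542
Step 2: 0.1 mL + 1.15 mL = 1.25 mL total → factor 1.25/0.1 = 12.5
Step 3: 15 μL brought to 20.6 mL → factor 20600/15 = 1373.3
Dilution factor through tube C = 7.3542 × 12.5 × 1373.3 = 1.2625 × 10^5
[tube C] = 4.00 × 10^6 CFU/mL / 1.2625 × 10^5 = 31.7 CFU/mL

31.7 CFU/mL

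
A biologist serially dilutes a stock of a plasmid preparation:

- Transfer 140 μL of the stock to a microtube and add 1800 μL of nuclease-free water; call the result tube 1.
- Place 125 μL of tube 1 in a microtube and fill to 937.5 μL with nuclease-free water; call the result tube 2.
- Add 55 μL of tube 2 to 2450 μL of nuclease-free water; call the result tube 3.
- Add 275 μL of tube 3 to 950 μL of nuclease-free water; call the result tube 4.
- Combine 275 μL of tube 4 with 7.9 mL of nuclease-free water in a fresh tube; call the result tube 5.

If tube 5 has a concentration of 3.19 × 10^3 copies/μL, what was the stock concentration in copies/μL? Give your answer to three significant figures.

Step 1: 140 μL + 1800 μL = 1940 μL total → factor 1940/140 = 13.857
Step 2: 125 μL brought to 937.5 μL → factor 937.5/125 = 7.5
Step 3: 55 μL + 2450 μL = 2505 μL total → factor 2505/55 = 45.545
Step 4: 275 μL + 950 μL = 1225 μL total → factor 1225/275 = 4.4545
Step 5: 275 μL + 7.9 mL = 8175 μL total → factor 8175/275 = 29.727
Overall dilution factor = 13.857 × 7.5 × 45.545 × 4.4545 × 29.727 = 6.2681 × 10^5
Stock = 3.19 × 10^3 copies/μL × 6.2681 × 10^5 = 2.00 × 10^9 copies/μL

2.00 × 10^9 copies/μL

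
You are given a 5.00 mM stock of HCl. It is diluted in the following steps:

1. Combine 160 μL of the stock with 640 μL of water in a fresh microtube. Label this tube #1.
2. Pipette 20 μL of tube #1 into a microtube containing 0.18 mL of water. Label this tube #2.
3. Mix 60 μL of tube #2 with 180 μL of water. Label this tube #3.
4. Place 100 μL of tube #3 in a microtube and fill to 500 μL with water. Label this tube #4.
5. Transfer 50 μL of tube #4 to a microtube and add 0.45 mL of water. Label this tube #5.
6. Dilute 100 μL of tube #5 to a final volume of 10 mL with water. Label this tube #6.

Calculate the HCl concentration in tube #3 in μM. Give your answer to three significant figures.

Step 1: 160 μL + 640 μL = 800 μL total → factor 800/160 = 5
Step 2: 20 μL + 0.18 mL = 200 μL total → factor 200/20 = 10
Step 3: 60 μL + 180 μL = 240 μL total → factor 240/60 = 4
Dilution factor through tube #3 = 5 × 10 × 4 = 200
[tube #3] = 5.00 mM / 200 = 0.02500 mM = 25.0 μM

25.0 μM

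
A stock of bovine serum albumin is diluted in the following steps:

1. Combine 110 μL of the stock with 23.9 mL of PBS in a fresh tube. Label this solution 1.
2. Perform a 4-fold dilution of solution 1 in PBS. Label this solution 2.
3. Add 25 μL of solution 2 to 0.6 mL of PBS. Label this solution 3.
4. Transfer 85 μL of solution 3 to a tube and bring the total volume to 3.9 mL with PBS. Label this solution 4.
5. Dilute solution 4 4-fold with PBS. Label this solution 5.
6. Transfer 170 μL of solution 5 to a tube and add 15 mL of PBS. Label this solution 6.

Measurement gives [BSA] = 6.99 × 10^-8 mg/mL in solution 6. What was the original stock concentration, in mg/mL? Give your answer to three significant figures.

Step 1: 110 μL + 23.9 mL = 24010 μL total → factor 24010/110 = 218.27
Step 2: 4-fold → factor 4
Step 3: 25 μL + 0.6 mL = 625 μL total → factor 625/25 = 25
Step 4: 85 μL brought to 3.9 mL → factor 3900/85 = 45.882
Step 5: 4-fold → factor 4
Step 6: 170 μL + 15 mL = 15170 μL total → factor 15170/170 = 89.235
Overall dilution factor = 218.27 × 4 × 25 × 45.882 × 4 × 89.235 = 3.5747 × 10^8
Stock = 6.99 × 10^-8 mg/mL × 3.5747 × 10^8 = 25.0 mg/mL

25.0 mg/mL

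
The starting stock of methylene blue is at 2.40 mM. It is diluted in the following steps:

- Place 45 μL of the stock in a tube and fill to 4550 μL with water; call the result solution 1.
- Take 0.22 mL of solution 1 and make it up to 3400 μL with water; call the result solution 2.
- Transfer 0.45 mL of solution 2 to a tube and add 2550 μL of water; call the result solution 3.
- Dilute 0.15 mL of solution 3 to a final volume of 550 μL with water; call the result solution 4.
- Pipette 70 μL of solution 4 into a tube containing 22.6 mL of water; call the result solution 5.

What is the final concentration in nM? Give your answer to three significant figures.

Step 1: 45 μL brought to 4550 μL → factor 4550/45 = 101.11
Step 2: 0.22 mL brought to 3400 μL → factor 3.4/0.22 = 15.455
Step 3: 0.45 mL + 2550 μL = 3 mL total → factor 3/0.45 = 6.6667
Step 4: 0.15 mL brought to 550 μL → factor 0.55/0.15 = 3.6667
Step 5: 70 μL + 22.6 mL = 22670 μL total → factor 22670/70 = 323.86
Overall dilution factor = 101.11 × 15.455 × 6.6667 × 3.6667 × 323.86 = 1.2371 × 10^7
Final = 2.40 mM / 1.2371 × 10^7 = 1.940 × 10^-7 mM = 0.194 nM

0.194 nM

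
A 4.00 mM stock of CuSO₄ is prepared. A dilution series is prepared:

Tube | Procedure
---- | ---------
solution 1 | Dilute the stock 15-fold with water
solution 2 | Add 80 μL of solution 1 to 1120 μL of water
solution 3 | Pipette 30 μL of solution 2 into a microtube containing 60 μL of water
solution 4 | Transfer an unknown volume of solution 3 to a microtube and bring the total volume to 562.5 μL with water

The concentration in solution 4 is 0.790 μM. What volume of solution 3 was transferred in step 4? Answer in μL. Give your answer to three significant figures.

Step 1: 15-fold → factor 15
Step 2: 80 μL + 1120 μL = 1200 μL total → factor 1200/80 = 15
Step 3: 30 μL + 60 μL = 90 μL total → factor 90/30 = 3
Step 4: v brought to 562.5 μL → factor = 562.5 μL/v
Product of known-step factors = 675
Overall factor = 4.00 mM / (0.790 μM) = 5063.3
Step-4 factor = 5063.3 / 675 = 7.5012
v = 562.5 μL / 7.5012 = 75.0 μL

75.0 μL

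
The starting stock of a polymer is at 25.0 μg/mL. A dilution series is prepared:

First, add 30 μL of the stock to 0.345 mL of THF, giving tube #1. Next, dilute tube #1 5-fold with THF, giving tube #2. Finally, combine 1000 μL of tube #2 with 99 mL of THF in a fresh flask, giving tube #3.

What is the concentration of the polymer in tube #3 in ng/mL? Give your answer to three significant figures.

Step 1: 30 μL + 0.345 mL = 375 μL total → factor 375/30 = 12.5
Step 2: 5-fold → factor 5
Step 3: 1000 μL + 99 mL = 1 × 10^5 μL total → factor 1 × 10^5/1000 = 100
Overall dilution factor = 12.5 × 5 × 100 = 6250
Final = 25.0 μg/mL / 6250 = 0.004000 μg/mL = 4.00 ng/mL

4.00 ng/mL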